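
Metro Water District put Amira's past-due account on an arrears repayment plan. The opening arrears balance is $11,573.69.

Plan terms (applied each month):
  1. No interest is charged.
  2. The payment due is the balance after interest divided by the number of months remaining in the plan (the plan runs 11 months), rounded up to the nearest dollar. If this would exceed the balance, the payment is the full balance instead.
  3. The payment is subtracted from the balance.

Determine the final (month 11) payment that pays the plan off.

$1,051.69

# | Opening | Payment | End bal
1 | $11,573.69 | $1,053.00 | $10,520.69
2 | $10,520.69 | $1,053.00 | $9,467.69
3 | $9,467.69 | $1,052.00 | $8,415.69
4 | $8,415.69 | $1,052.00 | $7,363.69
5 | $7,363.69 | $1,052.00 | $6,311.69
6 | $6,311.69 | $1,052.00 | $5,259.69
7 | $5,259.69 | $1,052.00 | $4,207.69
8 | $4,207.69 | $1,052.00 | $3,155.69
9 | $3,155.69 | $1,052.00 | $2,103.69
10 | $2,103.69 | $1,052.00 | $1,051.69
11 | $1,051.69 | $1,051.69 | $0.00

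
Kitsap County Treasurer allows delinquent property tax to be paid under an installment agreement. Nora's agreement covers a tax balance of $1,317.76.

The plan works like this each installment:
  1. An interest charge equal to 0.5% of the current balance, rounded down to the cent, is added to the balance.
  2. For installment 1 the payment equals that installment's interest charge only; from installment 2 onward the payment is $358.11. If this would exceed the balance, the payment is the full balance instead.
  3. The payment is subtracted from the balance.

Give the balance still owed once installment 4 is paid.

$257.90

Installment 1: $1,317.76 +$6.58 interest = $1,324.34; pay $6.58 → $1,317.76
Installment 2: $1,317.76 +$6.58 interest = $1,324.34; pay $358.11 → $966.23
Installment 3: $966.23 +$4.83 interest = $971.06; pay $358.11 → $612.95
Installment 4: $612.95 +$3.06 interest = $616.01; pay $358.11 → $257.90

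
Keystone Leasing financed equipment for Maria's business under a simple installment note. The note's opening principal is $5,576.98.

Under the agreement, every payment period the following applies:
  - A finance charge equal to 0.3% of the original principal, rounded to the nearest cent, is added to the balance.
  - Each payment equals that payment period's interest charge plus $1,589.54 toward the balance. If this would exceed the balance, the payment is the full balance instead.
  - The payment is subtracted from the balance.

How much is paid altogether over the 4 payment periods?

Payment period 1: opening $5,576.98; interest $16.73 → $5,593.71; payment $1,606.27; balance $3,987.44
Payment period 2: opening $3,987.44; interest $16.73 → $4,004.17; payment $1,606.27; balance $2,397.90
Payment period 3: opening $2,397.90; interest $16.73 → $2,414.63; payment $1,606.27; balance $808.36
Payment period 4: opening $808.36; interest $16.73 → $825.09; payment $825.09; balance $0.00
Total paid: $5,643.90

$5,643.90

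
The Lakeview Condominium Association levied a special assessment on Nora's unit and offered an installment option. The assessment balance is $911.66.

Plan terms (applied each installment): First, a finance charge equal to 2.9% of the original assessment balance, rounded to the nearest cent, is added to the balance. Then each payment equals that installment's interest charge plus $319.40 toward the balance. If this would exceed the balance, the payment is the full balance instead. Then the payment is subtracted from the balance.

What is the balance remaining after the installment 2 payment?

Installment 1: $911.66 +$26.44 interest = $938.10; pay $345.84 → $592.26
Installment 2: $592.26 +$26.44 interest = $618.70; pay $345.84 → $272.86

$272.86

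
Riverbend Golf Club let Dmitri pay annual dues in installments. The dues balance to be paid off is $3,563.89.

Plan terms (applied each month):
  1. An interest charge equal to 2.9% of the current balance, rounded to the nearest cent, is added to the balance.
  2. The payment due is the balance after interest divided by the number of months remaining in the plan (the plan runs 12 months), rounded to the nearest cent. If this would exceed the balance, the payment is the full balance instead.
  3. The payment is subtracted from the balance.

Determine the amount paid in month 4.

# | Opening | Interest | Payment | End bal
1 | $3,563.89 | $103.35 | $305.60 | $3,361.64
2 | $3,361.64 | $97.49 | $314.47 | $3,144.66
3 | $3,144.66 | $91.20 | $323.59 | $2,912.27
4 | $2,912.27 | $84.46 | $332.97 | $2,663.76

$332.97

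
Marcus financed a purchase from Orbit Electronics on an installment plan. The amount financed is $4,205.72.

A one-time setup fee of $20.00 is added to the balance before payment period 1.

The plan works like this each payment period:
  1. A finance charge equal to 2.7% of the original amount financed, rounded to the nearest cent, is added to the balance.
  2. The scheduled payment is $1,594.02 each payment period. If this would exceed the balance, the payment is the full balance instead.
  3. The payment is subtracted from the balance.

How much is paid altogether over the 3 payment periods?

Payment period 1: opening $4,225.72; interest $113.55 → $4,339.27; payment $1,594.02; balance $2,745.25
Payment period 2: opening $2,745.25; interest $113.55 → $2,858.80; payment $1,594.02; balance $1,264.78
Payment period 3: opening $1,264.78; interest $113.55 → $1,378.33; payment $1,378.33; balance $0.00
Total paid: $4,566.37

$4,566.37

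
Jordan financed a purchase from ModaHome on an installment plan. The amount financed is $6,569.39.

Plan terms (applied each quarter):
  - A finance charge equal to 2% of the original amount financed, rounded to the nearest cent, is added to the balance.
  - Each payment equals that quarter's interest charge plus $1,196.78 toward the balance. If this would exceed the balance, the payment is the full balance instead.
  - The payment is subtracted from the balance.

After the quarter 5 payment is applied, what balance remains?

Quarter 1: $6,569.39 +$131.39 interest = $6,700.78; pay $1,328.17 → $5,372.61
Quarter 2: $5,372.61 +$131.39 interest = $5,504.00; pay $1,328.17 → $4,175.83
Quarter 3: $4,175.83 +$131.39 interest = $4,307.22; pay $1,328.17 → $2,979.05
Quarter 4: $2,979.05 +$131.39 interest = $3,110.44; pay $1,328.17 → $1,782.27
Quarter 5: $1,782.27 +$131.39 interest = $1,913.66; pay $1,328.17 → $585.49

$585.49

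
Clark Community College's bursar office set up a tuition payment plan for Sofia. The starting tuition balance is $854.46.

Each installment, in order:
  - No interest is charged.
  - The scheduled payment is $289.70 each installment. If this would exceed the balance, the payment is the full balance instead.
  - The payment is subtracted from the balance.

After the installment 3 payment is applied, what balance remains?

$0.00

Installment 1: $854.46 − $289.70 → $564.76
Installment 2: $564.76 − $289.70 → $275.06
Installment 3: $275.06 − $275.06 → $0.00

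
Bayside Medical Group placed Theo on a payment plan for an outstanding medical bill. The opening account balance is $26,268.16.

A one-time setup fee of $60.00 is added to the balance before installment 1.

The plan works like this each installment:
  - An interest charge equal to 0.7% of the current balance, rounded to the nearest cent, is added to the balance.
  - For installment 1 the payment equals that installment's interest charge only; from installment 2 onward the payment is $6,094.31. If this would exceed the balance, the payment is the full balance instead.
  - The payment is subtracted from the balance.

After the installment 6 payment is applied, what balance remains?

$0.00

# | Opening | Interest | Payment | End bal
1 | $26,328.16 | $184.30 | $184.30 | $26,328.16
2 | $26,328.16 | $184.30 | $6,094.31 | $20,418.15
3 | $20,418.15 | $142.93 | $6,094.31 | $14,466.77
4 | $14,466.77 | $101.27 | $6,094.31 | $8,473.73
5 | $8,473.73 | $59.32 | $6,094.31 | $2,438.74
6 | $2,438.74 | $17.07 | $2,455.81 | $0.00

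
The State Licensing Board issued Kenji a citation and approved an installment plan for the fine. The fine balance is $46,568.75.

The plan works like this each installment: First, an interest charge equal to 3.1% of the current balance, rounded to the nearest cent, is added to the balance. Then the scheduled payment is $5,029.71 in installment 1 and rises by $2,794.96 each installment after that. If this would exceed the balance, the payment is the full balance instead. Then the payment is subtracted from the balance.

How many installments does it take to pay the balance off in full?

5

Installment 1: opening $46,568.75; interest $1,443.63 → $48,012.38; payment $5,029.71; balance $42,982.67
Installment 2: opening $42,982.67; interest $1,332.46 → $44,315.13; payment $7,824.67; balance $36,490.46
Installment 3: opening $36,490.46; interest $1,131.20 → $37,621.66; payment $10,619.63; balance $27,002.03
Installment 4: opening $27,002.03; interest $837.06 → $27,839.09; payment $13,414.59; balance $14,424.50
Installment 5: opening $14,424.50; interest $447.16 → $14,871.66; payment $14,871.66; balance $0.00
Balance reaches $0.00 in installment 5.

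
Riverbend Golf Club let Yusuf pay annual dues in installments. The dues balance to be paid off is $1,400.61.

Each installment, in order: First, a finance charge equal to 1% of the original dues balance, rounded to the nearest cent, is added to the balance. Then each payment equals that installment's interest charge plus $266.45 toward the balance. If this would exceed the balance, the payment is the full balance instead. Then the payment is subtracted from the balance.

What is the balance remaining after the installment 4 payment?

$334.81

Installment 1: $1,400.61 +$14.01 interest = $1,414.62; pay $280.46 → $1,134.16
Installment 2: $1,134.16 +$14.01 interest = $1,148.17; pay $280.46 → $867.71
Installment 3: $867.71 +$14.01 interest = $881.72; pay $280.46 → $601.26
Installment 4: $601.26 +$14.01 interest = $615.27; pay $280.46 → $334.81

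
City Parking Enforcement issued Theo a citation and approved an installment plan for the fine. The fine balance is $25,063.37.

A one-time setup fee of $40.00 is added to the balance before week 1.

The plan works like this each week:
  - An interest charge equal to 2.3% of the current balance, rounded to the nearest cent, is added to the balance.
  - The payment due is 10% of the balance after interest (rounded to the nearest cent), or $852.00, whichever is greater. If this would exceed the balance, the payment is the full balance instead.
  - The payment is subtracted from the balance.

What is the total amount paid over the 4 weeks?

Week 1: $25,103.37 +$577.38 interest = $25,680.75; pay $2,568.08 → $23,112.67
Week 2: $23,112.67 +$531.59 interest = $23,644.26; pay $2,364.43 → $21,279.83
Week 3: $21,279.83 +$489.44 interest = $21,769.27; pay $2,176.93 → $19,592.34
Week 4: $19,592.34 +$450.62 interest = $20,042.96; pay $2,004.30 → $18,038.66
Total paid: $9,113.74

$9,113.74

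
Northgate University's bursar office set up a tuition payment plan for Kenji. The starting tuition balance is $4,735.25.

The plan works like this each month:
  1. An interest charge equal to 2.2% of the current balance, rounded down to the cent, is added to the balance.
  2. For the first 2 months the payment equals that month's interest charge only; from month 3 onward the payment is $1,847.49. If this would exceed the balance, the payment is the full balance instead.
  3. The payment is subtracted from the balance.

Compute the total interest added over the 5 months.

$404.95

Month 1: opening $4,735.25; interest $104.17 → $4,839.42; payment $104.17; balance $4,735.25
Month 2: opening $4,735.25; interest $104.17 → $4,839.42; payment $104.17; balance $4,735.25
Month 3: opening $4,735.25; interest $104.17 → $4,839.42; payment $1,847.49; balance $2,991.93
Month 4: opening $2,991.93; interest $65.82 → $3,057.75; payment $1,847.49; balance $1,210.26
Month 5: opening $1,210.26; interest $26.62 → $1,236.88; payment $1,236.88; balance $0.00
Total interest: $104.17 + $104.17 + $104.17 + $65.82 + $26.62 = $404.95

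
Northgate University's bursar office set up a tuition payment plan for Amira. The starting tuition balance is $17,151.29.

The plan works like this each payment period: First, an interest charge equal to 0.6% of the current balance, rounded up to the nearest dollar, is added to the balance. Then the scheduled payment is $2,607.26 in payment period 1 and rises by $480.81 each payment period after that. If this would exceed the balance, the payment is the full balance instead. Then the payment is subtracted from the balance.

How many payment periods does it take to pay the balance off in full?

5

Payment period 1: $17,151.29 +$103.00 interest = $17,254.29; pay $2,607.26 → $14,647.03
Payment period 2: $14,647.03 +$88.00 interest = $14,735.03; pay $3,088.07 → $11,646.96
Payment period 3: $11,646.96 +$70.00 interest = $11,716.96; pay $3,568.88 → $8,148.08
Payment period 4: $8,148.08 +$49.00 interest = $8,197.08; pay $4,049.69 → $4,147.39
Payment period 5: $4,147.39 +$25.00 interest = $4,172.39; pay $4,172.39 → $0.00
Balance reaches $0.00 in payment period 5.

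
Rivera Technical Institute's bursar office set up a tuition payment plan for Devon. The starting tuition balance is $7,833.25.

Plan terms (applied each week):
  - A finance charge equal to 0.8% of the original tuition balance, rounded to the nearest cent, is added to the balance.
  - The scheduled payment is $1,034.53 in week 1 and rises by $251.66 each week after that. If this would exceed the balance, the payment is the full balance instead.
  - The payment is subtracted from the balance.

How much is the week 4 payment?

Week 1: opening $7,833.25; interest $62.67 → $7,895.92; payment $1,034.53; balance $6,861.39
Week 2: opening $6,861.39; interest $62.67 → $6,924.06; payment $1,286.19; balance $5,637.87
Week 3: opening $5,637.87; interest $62.67 → $5,700.54; payment $1,537.85; balance $4,162.69
Week 4: opening $4,162.69; interest $62.67 → $4,225.36; payment $1,789.51; balance $2,435.85

$1,789.51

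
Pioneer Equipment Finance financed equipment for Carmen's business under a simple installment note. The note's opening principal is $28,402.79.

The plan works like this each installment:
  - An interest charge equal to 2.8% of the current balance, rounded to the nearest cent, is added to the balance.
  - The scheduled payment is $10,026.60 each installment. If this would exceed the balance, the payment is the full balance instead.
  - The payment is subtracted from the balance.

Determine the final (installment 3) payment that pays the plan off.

Installment 1: $28,402.79 +$795.28 interest = $29,198.07; pay $10,026.60 → $19,171.47
Installment 2: $19,171.47 +$536.80 interest = $19,708.27; pay $10,026.60 → $9,681.67
Installment 3: $9,681.67 +$271.09 interest = $9,952.76; pay $9,952.76 → $0.00

$9,952.76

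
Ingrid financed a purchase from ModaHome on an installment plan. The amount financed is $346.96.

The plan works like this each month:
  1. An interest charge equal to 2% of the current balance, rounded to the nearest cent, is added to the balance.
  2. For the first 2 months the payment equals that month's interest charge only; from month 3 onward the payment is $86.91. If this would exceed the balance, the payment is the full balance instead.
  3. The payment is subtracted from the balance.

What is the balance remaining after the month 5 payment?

$102.22

# | Opening | Interest | Payment | End bal
1 | $346.96 | $6.94 | $6.94 | $346.96
2 | $346.96 | $6.94 | $6.94 | $346.96
3 | $346.96 | $6.94 | $86.91 | $266.99
4 | $266.99 | $5.34 | $86.91 | $185.42
5 | $185.42 | $3.71 | $86.91 | $102.22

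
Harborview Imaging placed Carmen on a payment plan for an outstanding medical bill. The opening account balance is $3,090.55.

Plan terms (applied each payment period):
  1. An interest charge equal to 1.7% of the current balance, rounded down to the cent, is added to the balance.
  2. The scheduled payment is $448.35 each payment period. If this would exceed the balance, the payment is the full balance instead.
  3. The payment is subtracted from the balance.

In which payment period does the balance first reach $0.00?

8

Payment period 1: $3,090.55 +$52.53 interest = $3,143.08; pay $448.35 → $2,694.73
Payment period 2: $2,694.73 +$45.81 interest = $2,740.54; pay $448.35 → $2,292.19
Payment period 3: $2,292.19 +$38.96 interest = $2,331.15; pay $448.35 → $1,882.80
Payment period 4: $1,882.80 +$32.00 interest = $1,914.80; pay $448.35 → $1,466.45
Payment period 5: $1,466.45 +$24.92 interest = $1,491.37; pay $448.35 → $1,043.02
Payment period 6: $1,043.02 +$17.73 interest = $1,060.75; pay $448.35 → $612.40
Payment period 7: $612.40 +$10.41 interest = $622.81; pay $448.35 → $174.46
Payment period 8: $174.46 +$2.96 interest = $177.42; pay $177.42 → $0.00
Balance reaches $0.00 in payment period 8.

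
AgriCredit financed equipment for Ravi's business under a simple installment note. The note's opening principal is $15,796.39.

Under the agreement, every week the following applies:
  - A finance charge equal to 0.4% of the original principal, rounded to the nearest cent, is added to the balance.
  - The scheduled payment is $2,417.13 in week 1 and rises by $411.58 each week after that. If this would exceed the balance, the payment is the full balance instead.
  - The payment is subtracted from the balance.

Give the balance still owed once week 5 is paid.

# | Opening | Interest | Payment | End bal
1 | $15,796.39 | $63.19 | $2,417.13 | $13,442.45
2 | $13,442.45 | $63.19 | $2,828.71 | $10,676.93
3 | $10,676.93 | $63.19 | $3,240.29 | $7,499.83
4 | $7,499.83 | $63.19 | $3,651.87 | $3,911.15
5 | $3,911.15 | $63.19 | $3,974.34 | $0.00

$0.00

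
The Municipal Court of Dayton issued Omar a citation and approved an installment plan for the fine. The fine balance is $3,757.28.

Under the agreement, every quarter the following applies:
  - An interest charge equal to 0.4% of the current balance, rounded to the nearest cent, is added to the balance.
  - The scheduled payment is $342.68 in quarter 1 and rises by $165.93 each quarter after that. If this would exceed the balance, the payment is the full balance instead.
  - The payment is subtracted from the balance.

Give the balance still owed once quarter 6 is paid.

$0.00

Quarter 1: opening $3,757.28; interest $15.03 → $3,772.31; payment $342.68; balance $3,429.63
Quarter 2: opening $3,429.63; interest $13.72 → $3,443.35; payment $508.61; balance $2,934.74
Quarter 3: opening $2,934.74; interest $11.74 → $2,946.48; payment $674.54; balance $2,271.94
Quarter 4: opening $2,271.94; interest $9.09 → $2,281.03; payment $840.47; balance $1,440.56
Quarter 5: opening $1,440.56; interest $5.76 → $1,446.32; payment $1,006.40; balance $439.92
Quarter 6: opening $439.92; interest $1.76 → $441.68; payment $441.68; balance $0.00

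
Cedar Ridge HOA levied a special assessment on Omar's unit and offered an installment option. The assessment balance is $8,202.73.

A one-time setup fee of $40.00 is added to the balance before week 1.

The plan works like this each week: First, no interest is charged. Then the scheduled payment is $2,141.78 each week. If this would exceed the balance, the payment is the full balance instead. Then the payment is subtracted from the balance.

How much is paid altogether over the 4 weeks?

$8,242.73

Week 1: opening $8,242.73; payment $2,141.78; balance $6,100.95
Week 2: opening $6,100.95; payment $2,141.78; balance $3,959.17
Week 3: opening $3,959.17; payment $2,141.78; balance $1,817.39
Week 4: opening $1,817.39; payment $1,817.39; balance $0.00
Total paid: $8,242.73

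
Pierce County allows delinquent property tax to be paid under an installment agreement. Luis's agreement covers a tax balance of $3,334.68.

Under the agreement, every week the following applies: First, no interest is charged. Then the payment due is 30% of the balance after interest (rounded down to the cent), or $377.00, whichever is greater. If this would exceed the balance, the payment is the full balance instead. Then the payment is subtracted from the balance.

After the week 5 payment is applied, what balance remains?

$389.80

Week 1: opening $3,334.68; payment $1,000.40; balance $2,334.28
Week 2: opening $2,334.28; payment $700.28; balance $1,634.00
Week 3: opening $1,634.00; payment $490.20; balance $1,143.80
Week 4: opening $1,143.80; payment $377.00; balance $766.80
Week 5: opening $766.80; payment $377.00; balance $389.80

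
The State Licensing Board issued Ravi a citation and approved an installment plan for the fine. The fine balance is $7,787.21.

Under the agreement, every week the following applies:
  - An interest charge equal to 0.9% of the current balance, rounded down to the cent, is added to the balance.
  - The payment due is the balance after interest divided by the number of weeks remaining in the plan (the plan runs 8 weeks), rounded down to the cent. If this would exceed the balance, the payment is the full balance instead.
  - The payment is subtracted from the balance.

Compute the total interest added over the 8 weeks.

$322.05

Week 1: $7,787.21 +$70.08 interest = $7,857.29; pay $982.16 → $6,875.13
Week 2: $6,875.13 +$61.87 interest = $6,937.00; pay $991.00 → $5,946.00
Week 3: $5,946.00 +$53.51 interest = $5,999.51; pay $999.91 → $4,999.60
Week 4: $4,999.60 +$44.99 interest = $5,044.59; pay $1,008.91 → $4,035.68
Week 5: $4,035.68 +$36.32 interest = $4,072.00; pay $1,018.00 → $3,054.00
Week 6: $3,054.00 +$27.48 interest = $3,081.48; pay $1,027.16 → $2,054.32
Week 7: $2,054.32 +$18.48 interest = $2,072.80; pay $1,036.40 → $1,036.40
Week 8: $1,036.40 +$9.32 interest = $1,045.72; pay $1,045.72 → $0.00
Total interest: $70.08 + $61.87 + $53.51 + $44.99 + $36.32 + $27.48 + $18.48 + $9.32 = $322.05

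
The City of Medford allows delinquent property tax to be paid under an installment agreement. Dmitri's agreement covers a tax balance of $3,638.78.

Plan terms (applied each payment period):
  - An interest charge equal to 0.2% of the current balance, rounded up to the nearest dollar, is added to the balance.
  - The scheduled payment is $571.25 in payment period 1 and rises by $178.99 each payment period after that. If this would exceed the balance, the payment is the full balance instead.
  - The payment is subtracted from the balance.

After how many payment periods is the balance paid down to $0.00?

# | Opening | Interest | Payment | End bal
1 | $3,638.78 | $8.00 | $571.25 | $3,075.53
2 | $3,075.53 | $7.00 | $750.24 | $2,332.29
3 | $2,332.29 | $5.00 | $929.23 | $1,408.06
4 | $1,408.06 | $3.00 | $1,108.22 | $302.84
5 | $302.84 | $1.00 | $303.84 | $0.00
Balance reaches $0.00 in payment period 5.

5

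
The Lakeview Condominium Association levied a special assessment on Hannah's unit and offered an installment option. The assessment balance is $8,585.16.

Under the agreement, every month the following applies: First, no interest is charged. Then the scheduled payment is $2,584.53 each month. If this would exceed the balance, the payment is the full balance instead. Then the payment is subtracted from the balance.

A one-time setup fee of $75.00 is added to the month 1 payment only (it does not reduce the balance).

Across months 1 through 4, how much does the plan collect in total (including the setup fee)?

$8,660.16

# | Opening | Payment | Fee | End bal
1 | $8,585.16 | $2,584.53 | $75.00 | $6,000.63
2 | $6,000.63 | $2,584.53 | — | $3,416.10
3 | $3,416.10 | $2,584.53 | — | $831.57
4 | $831.57 | $831.57 | — | $0.00
Total paid: $8,660.16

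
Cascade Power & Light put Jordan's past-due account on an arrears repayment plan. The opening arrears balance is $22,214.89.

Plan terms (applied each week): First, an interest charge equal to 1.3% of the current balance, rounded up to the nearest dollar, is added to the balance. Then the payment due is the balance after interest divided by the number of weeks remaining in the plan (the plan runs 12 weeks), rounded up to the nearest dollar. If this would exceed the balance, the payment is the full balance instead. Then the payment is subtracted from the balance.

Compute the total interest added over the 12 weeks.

# | Opening | Interest | Payment | End bal
1 | $22,214.89 | $289.00 | $1,876.00 | $20,627.89
2 | $20,627.89 | $269.00 | $1,900.00 | $18,996.89
3 | $18,996.89 | $247.00 | $1,925.00 | $17,318.89
4 | $17,318.89 | $226.00 | $1,950.00 | $15,594.89
5 | $15,594.89 | $203.00 | $1,975.00 | $13,822.89
6 | $13,822.89 | $180.00 | $2,001.00 | $12,001.89
7 | $12,001.89 | $157.00 | $2,027.00 | $10,131.89
8 | $10,131.89 | $132.00 | $2,053.00 | $8,210.89
9 | $8,210.89 | $107.00 | $2,080.00 | $6,237.89
10 | $6,237.89 | $82.00 | $2,107.00 | $4,212.89
11 | $4,212.89 | $55.00 | $2,134.00 | $2,133.89
12 | $2,133.89 | $28.00 | $2,161.89 | $0.00
Total interest: $289.00 + $269.00 + $247.00 + $226.00 + $203.00 + $180.00 + $157.00 + $132.00 + $107.00 + $82.00 + $55.00 + $28.00 = $1,975.00

$1,975.00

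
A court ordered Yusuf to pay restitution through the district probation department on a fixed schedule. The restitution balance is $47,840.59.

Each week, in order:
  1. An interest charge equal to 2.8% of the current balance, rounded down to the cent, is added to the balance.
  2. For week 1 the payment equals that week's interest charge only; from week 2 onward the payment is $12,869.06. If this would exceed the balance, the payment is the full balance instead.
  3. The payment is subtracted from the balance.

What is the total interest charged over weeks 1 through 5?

Week 1: $47,840.59 +$1,339.53 interest = $49,180.12; pay $1,339.53 → $47,840.59
Week 2: $47,840.59 +$1,339.53 interest = $49,180.12; pay $12,869.06 → $36,311.06
Week 3: $36,311.06 +$1,016.70 interest = $37,327.76; pay $12,869.06 → $24,458.70
Week 4: $24,458.70 +$684.84 interest = $25,143.54; pay $12,869.06 → $12,274.48
Week 5: $12,274.48 +$343.68 interest = $12,618.16; pay $12,618.16 → $0.00
Total interest: $1,339.53 + $1,339.53 + $1,016.70 + $684.84 + $343.68 = $4,724.28

$4,724.28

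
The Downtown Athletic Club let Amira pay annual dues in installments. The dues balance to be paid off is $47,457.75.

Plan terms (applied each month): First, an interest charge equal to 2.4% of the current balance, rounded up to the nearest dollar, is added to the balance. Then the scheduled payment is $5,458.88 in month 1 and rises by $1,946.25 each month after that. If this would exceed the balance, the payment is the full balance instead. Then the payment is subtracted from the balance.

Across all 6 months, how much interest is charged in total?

Month 1: opening $47,457.75; interest $1,139.00 → $48,596.75; payment $5,458.88; balance $43,137.87
Month 2: opening $43,137.87; interest $1,036.00 → $44,173.87; payment $7,405.13; balance $36,768.74
Month 3: opening $36,768.74; interest $883.00 → $37,651.74; payment $9,351.38; balance $28,300.36
Month 4: opening $28,300.36; interest $680.00 → $28,980.36; payment $11,297.63; balance $17,682.73
Month 5: opening $17,682.73; interest $425.00 → $18,107.73; payment $13,243.88; balance $4,863.85
Month 6: opening $4,863.85; interest $117.00 → $4,980.85; payment $4,980.85; balance $0.00
Total interest: $1,139.00 + $1,036.00 + $883.00 + $680.00 + $425.00 + $117.00 = $4,280.00

$4,280.00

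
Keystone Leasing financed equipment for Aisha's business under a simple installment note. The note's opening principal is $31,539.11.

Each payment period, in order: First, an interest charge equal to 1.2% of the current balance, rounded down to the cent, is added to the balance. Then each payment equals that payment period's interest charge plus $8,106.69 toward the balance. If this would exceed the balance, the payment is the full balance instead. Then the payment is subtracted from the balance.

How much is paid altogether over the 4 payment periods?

Payment period 1: $31,539.11 +$378.46 interest = $31,917.57; pay $8,485.15 → $23,432.42
Payment period 2: $23,432.42 +$281.18 interest = $23,713.60; pay $8,387.87 → $15,325.73
Payment period 3: $15,325.73 +$183.90 interest = $15,509.63; pay $8,290.59 → $7,219.04
Payment period 4: $7,219.04 +$86.62 interest = $7,305.66; pay $7,305.66 → $0.00
Total paid: $32,469.27

$32,469.27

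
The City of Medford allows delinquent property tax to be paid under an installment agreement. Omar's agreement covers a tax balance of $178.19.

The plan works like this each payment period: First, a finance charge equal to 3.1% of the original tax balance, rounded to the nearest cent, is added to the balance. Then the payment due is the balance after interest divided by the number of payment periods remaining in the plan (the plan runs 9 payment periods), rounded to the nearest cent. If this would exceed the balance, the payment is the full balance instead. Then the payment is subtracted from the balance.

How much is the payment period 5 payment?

$23.92

Payment period 1: opening $178.19; interest $5.52 → $183.71; payment $20.41; balance $163.30
Payment period 2: opening $163.30; interest $5.52 → $168.82; payment $21.10; balance $147.72
Payment period 3: opening $147.72; interest $5.52 → $153.24; payment $21.89; balance $131.35
Payment period 4: opening $131.35; interest $5.52 → $136.87; payment $22.81; balance $114.06
Payment period 5: opening $114.06; interest $5.52 → $119.58; payment $23.92; balance $95.66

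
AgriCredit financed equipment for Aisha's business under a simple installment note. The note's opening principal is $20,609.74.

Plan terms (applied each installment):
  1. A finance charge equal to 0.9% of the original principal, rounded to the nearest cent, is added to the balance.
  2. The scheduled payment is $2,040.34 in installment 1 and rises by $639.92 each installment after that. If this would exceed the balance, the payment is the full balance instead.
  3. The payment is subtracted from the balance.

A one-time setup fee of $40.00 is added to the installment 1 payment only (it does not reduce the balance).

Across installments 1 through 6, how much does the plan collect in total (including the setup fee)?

$21,762.68

Installment 1: opening $20,609.74; interest $185.49 → $20,795.23; payment $2,040.34 (+ $40.00 fee); balance $18,754.89
Installment 2: opening $18,754.89; interest $185.49 → $18,940.38; payment $2,680.26; balance $16,260.12
Installment 3: opening $16,260.12; interest $185.49 → $16,445.61; payment $3,320.18; balance $13,125.43
Installment 4: opening $13,125.43; interest $185.49 → $13,310.92; payment $3,960.10; balance $9,350.82
Installment 5: opening $9,350.82; interest $185.49 → $9,536.31; payment $4,600.02; balance $4,936.29
Installment 6: opening $4,936.29; interest $185.49 → $5,121.78; payment $5,121.78; balance $0.00
Total paid: $21,762.68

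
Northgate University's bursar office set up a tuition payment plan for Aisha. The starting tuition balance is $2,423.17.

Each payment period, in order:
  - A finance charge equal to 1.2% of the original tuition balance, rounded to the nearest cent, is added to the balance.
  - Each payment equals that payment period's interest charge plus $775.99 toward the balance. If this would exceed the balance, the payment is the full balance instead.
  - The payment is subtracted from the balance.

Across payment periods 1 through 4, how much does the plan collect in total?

$2,539.49

Payment period 1: opening $2,423.17; interest $29.08 → $2,452.25; payment $805.07; balance $1,647.18
Payment period 2: opening $1,647.18; interest $29.08 → $1,676.26; payment $805.07; balance $871.19
Payment period 3: opening $871.19; interest $29.08 → $900.27; payment $805.07; balance $95.20
Payment period 4: opening $95.20; interest $29.08 → $124.28; payment $124.28; balance $0.00
Total paid: $2,539.49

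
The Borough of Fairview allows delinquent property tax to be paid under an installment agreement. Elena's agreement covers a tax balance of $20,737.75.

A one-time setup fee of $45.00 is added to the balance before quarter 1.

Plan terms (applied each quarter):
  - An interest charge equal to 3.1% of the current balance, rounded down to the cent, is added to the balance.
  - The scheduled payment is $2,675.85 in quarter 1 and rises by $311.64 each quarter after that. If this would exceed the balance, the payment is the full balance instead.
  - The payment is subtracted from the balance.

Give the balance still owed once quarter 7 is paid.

$0.00

Quarter 1: opening $20,782.75; interest $644.26 → $21,427.01; payment $2,675.85; balance $18,751.16
Quarter 2: opening $18,751.16; interest $581.28 → $19,332.44; payment $2,987.49; balance $16,344.95
Quarter 3: opening $16,344.95; interest $506.69 → $16,851.64; payment $3,299.13; balance $13,552.51
Quarter 4: opening $13,552.51; interest $420.12 → $13,972.63; payment $3,610.77; balance $10,361.86
Quarter 5: opening $10,361.86; interest $321.21 → $10,683.07; payment $3,922.41; balance $6,760.66
Quarter 6: opening $6,760.66; interest $209.58 → $6,970.24; payment $4,234.05; balance $2,736.19
Quarter 7: opening $2,736.19; interest $84.82 → $2,821.01; payment $2,821.01; balance $0.00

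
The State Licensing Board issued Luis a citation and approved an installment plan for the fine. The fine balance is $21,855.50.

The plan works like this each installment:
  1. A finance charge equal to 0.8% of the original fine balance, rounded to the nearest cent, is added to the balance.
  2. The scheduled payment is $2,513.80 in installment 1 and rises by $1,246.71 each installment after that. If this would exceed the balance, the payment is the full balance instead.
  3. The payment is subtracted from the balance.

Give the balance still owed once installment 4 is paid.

$5,019.40

# | Opening | Interest | Payment | End bal
1 | $21,855.50 | $174.84 | $2,513.80 | $19,516.54
2 | $19,516.54 | $174.84 | $3,760.51 | $15,930.87
3 | $15,930.87 | $174.84 | $5,007.22 | $11,098.49
4 | $11,098.49 | $174.84 | $6,253.93 | $5,019.40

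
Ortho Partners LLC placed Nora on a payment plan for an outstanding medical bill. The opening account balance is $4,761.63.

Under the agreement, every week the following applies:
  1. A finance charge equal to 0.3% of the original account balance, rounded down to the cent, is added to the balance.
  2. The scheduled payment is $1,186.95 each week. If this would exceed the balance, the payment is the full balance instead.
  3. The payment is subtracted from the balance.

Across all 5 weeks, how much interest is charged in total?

$71.40

Week 1: $4,761.63 +$14.28 interest = $4,775.91; pay $1,186.95 → $3,588.96
Week 2: $3,588.96 +$14.28 interest = $3,603.24; pay $1,186.95 → $2,416.29
Week 3: $2,416.29 +$14.28 interest = $2,430.57; pay $1,186.95 → $1,243.62
Week 4: $1,243.62 +$14.28 interest = $1,257.90; pay $1,186.95 → $70.95
Week 5: $70.95 +$14.28 interest = $85.23; pay $85.23 → $0.00
Total interest: $14.28 + $14.28 + $14.28 + $14.28 + $14.28 = $71.40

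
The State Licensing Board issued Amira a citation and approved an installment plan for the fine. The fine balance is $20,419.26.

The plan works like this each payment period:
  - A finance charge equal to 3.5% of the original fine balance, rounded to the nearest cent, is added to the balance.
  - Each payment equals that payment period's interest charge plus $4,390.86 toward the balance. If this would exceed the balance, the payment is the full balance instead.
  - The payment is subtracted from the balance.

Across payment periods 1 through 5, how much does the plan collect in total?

Payment period 1: $20,419.26 +$714.67 interest = $21,133.93; pay $5,105.53 → $16,028.40
Payment period 2: $16,028.40 +$714.67 interest = $16,743.07; pay $5,105.53 → $11,637.54
Payment period 3: $11,637.54 +$714.67 interest = $12,352.21; pay $5,105.53 → $7,246.68
Payment period 4: $7,246.68 +$714.67 interest = $7,961.35; pay $5,105.53 → $2,855.82
Payment period 5: $2,855.82 +$714.67 interest = $3,570.49; pay $3,570.49 → $0.00
Total paid: $23,992.61

$23,992.61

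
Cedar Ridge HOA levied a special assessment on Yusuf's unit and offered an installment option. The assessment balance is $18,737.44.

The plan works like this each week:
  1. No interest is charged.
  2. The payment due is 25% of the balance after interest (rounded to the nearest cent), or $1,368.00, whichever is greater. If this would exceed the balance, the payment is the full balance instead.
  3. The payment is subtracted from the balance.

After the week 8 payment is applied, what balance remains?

$342.48

Week 1: $18,737.44 − $4,684.36 → $14,053.08
Week 2: $14,053.08 − $3,513.27 → $10,539.81
Week 3: $10,539.81 − $2,634.95 → $7,904.86
Week 4: $7,904.86 − $1,976.22 → $5,928.64
Week 5: $5,928.64 − $1,482.16 → $4,446.48
Week 6: $4,446.48 − $1,368.00 → $3,078.48
Week 7: $3,078.48 − $1,368.00 → $1,710.48
Week 8: $1,710.48 − $1,368.00 → $342.48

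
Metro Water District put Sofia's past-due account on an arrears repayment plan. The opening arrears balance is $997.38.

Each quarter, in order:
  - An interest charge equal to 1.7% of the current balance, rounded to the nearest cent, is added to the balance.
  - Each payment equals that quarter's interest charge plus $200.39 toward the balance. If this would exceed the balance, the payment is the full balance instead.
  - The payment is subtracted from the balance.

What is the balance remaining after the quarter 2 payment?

$596.60

Quarter 1: $997.38 +$16.96 interest = $1,014.34; pay $217.35 → $796.99
Quarter 2: $796.99 +$13.55 interest = $810.54; pay $213.94 → $596.60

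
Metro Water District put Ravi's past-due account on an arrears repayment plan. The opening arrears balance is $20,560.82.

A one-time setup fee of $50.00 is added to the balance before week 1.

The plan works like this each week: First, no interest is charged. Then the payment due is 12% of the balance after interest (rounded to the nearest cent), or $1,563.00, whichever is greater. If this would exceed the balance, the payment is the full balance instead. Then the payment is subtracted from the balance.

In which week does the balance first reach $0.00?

Week 1: opening $20,610.82; payment $2,473.30; balance $18,137.52
Week 2: opening $18,137.52; payment $2,176.50; balance $15,961.02
Week 3: opening $15,961.02; payment $1,915.32; balance $14,045.70
Week 4: opening $14,045.70; payment $1,685.48; balance $12,360.22
Week 5: opening $12,360.22; payment $1,563.00; balance $10,797.22
Week 6: opening $10,797.22; payment $1,563.00; balance $9,234.22
Week 7: opening $9,234.22; payment $1,563.00; balance $7,671.22
Week 8: opening $7,671.22; payment $1,563.00; balance $6,108.22
Week 9: opening $6,108.22; payment $1,563.00; balance $4,545.22
Week 10: opening $4,545.22; payment $1,563.00; balance $2,982.22
Week 11: opening $2,982.22; payment $1,563.00; balance $1,419.22
Week 12: opening $1,419.22; payment $1,419.22; balance $0.00
Balance reaches $0.00 in week 12.

12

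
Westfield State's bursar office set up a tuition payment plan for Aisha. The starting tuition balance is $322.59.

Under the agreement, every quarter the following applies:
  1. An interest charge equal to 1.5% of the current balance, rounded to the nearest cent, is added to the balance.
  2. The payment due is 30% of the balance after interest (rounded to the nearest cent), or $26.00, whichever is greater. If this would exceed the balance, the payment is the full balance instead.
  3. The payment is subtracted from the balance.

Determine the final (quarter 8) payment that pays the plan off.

Quarter 1: $322.59 +$4.84 interest = $327.43; pay $98.23 → $229.20
Quarter 2: $229.20 +$3.44 interest = $232.64; pay $69.79 → $162.85
Quarter 3: $162.85 +$2.44 interest = $165.29; pay $49.59 → $115.70
Quarter 4: $115.70 +$1.74 interest = $117.44; pay $35.23 → $82.21
Quarter 5: $82.21 +$1.23 interest = $83.44; pay $26.00 → $57.44
Quarter 6: $57.44 +$0.86 interest = $58.30; pay $26.00 → $32.30
Quarter 7: $32.30 +$0.48 interest = $32.78; pay $26.00 → $6.78
Quarter 8: $6.78 +$0.10 interest = $6.88; pay $6.88 → $0.00

$6.88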